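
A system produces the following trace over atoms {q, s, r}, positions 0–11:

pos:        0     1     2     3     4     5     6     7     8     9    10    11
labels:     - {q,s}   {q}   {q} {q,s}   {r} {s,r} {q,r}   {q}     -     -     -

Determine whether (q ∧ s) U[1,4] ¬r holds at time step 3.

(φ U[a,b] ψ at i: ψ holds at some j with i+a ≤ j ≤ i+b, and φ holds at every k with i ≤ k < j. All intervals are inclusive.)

False

Need some j in [4,7] with ¬r, and (q ∧ s) at every k in [3,j-1].
  j=4: ¬r holds, but (q ∧ s) fails at k=3 → not this j.
  j=5: ¬r false.
  j=6: ¬r false.
  j=7: ¬r false.
No j in the window works → until fails.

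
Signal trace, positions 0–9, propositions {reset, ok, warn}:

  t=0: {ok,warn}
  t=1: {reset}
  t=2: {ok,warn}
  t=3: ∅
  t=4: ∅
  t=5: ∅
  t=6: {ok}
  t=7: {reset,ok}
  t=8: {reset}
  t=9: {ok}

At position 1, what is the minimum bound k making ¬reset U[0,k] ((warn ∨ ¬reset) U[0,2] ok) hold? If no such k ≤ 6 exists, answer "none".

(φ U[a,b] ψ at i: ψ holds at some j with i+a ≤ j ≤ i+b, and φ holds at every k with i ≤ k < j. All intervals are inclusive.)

Need earliest j ≥ 1 with ((warn ∨ ¬reset) U[0,2] ok), and ¬reset at every k in [1,j-1].
  j=1: rhs fails.
  j=2: rhs holds but lhs fails at k=1.
  j=3: rhs fails.
  j=4: rhs holds but lhs fails at k=1.
  j=5: rhs holds but lhs fails at k=1.
  j=6: rhs holds but lhs fails at k=1.
  j=7: rhs holds but lhs fails at k=1.
No witness within the range → none.

none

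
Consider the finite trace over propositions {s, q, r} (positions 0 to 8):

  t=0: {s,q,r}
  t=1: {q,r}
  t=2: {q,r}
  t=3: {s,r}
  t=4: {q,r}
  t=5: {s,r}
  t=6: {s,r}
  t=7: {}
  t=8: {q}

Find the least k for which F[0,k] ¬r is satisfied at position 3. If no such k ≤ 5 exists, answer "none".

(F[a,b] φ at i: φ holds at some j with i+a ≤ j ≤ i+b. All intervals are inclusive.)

Scan j = 3,4,… for ¬r:
  j=3: fails
  j=4: fails
  j=5: fails
  j=6: fails
  j=7: holds
First hit at j=7, so smallest k = 7-3 = 4.

4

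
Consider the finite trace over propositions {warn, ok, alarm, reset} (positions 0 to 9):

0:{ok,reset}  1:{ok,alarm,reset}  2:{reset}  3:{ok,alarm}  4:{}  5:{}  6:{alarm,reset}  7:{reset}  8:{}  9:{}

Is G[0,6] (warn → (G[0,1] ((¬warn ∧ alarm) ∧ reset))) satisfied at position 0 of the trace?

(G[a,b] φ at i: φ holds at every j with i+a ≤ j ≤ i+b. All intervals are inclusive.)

Holds

Check (warn → (G[0,1] ((¬warn ∧ alarm) ∧ reset))) at every j in [0,6]:
  j=0: antecedent false → ✓
  j=1: antecedent false → ✓
  j=2: antecedent false → ✓
  j=3: antecedent false → ✓
  j=4: antecedent false → ✓
  j=5: antecedent false → ✓
  j=6: antecedent false → ✓
All positions satisfy it → formula holds.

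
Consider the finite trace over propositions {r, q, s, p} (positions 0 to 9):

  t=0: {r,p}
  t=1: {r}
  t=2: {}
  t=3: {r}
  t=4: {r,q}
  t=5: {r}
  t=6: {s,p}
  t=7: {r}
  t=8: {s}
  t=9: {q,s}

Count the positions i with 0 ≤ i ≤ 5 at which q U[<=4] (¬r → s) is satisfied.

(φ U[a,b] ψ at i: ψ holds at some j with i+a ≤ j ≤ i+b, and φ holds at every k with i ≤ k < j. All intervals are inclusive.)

Evaluate at each i in [0,5]:
  i=0: ✓ (rhs at j=0)
  i=1: ✓ (rhs at j=1)
  i=2: ✗ (lhs fails at k=2 before rhs at j=3)
  i=3: ✓ (rhs at j=3)
  i=4: ✓ (rhs at j=4)
  i=5: ✓ (rhs at j=5)
Positions where it holds: {0, 1, 3, 4, 5} → 5.

5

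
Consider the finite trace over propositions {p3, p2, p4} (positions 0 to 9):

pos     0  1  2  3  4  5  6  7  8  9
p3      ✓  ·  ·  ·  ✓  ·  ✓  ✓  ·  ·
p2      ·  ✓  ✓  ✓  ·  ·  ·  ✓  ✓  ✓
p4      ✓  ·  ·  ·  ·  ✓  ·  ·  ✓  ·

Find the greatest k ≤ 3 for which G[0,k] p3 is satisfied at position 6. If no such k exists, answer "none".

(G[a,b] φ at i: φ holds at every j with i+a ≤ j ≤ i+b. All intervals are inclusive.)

p3 must hold from j=6 onward; find where it first fails.
  j=6: holds
  j=7: holds
  j=8: fails
Holds on [6,7], so largest k = 1.

1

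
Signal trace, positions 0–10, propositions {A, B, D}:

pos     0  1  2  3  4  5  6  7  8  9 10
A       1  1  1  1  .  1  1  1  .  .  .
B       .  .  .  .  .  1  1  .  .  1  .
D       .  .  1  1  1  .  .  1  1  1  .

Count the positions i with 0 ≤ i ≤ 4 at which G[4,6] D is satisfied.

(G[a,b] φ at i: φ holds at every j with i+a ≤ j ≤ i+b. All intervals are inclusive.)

Evaluate at each i in [0,4]:
  i=0: ✗ (fails at j=5)
  i=1: ✗ (fails at j=5)
  i=2: ✗ (fails at j=6)
  i=3: ✓ (all of [7,9])
  i=4: ✗ (fails at j=10)
Positions where it holds: {3} → 1.

1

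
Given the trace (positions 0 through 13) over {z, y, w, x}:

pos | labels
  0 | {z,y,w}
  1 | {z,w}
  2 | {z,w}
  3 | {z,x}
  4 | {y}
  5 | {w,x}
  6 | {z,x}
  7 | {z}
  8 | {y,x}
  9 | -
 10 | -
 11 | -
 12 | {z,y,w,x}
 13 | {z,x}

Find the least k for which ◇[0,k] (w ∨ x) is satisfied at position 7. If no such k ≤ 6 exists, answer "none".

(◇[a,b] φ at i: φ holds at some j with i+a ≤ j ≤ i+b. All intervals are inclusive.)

Scan j = 7,8,… for (w ∨ x):
  j=7: fails
  j=8: holds
First hit at j=8, so smallest k = 8-7 = 1.

1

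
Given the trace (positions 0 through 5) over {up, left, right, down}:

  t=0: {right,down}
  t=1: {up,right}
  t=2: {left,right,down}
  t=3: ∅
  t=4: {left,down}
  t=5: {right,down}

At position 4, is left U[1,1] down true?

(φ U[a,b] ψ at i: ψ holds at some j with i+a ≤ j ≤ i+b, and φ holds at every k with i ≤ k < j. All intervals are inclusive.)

Need some j in [5,5] with down, and left at every k in [4,j-1].
  j=5: down holds; left holds at every k in [4,4] → satisfied.

Holds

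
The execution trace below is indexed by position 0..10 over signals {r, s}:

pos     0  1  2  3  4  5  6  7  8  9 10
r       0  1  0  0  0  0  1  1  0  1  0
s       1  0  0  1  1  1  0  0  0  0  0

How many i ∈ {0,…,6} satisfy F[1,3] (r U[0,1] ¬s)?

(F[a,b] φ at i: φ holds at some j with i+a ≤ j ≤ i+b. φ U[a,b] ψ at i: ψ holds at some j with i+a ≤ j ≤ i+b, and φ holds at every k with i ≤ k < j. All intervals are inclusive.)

6

Evaluate at each i in [0,6]:
  i=0: ✓ (witness j=1)
  i=1: ✓ (witness j=2)
  i=2: ✗ (none in [3,5])
  i=3: ✓ (witness j=6)
  i=4: ✓ (witness j=6)
  i=5: ✓ (witness j=6)
  i=6: ✓ (witness j=7)
Positions where it holds: {0, 1, 3, 4, 5, 6} → 6.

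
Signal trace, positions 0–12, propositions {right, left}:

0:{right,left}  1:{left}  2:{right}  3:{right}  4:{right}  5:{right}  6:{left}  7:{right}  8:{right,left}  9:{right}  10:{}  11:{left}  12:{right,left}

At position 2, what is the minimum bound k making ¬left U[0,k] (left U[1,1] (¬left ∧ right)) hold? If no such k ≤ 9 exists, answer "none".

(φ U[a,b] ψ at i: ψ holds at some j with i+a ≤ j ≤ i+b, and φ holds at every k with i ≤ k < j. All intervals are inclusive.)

4

Need earliest j ≥ 2 with (left U[1,1] (¬left ∧ right)), and ¬left at every k in [2,j-1].
  j=2: rhs fails.
  j=3: rhs fails.
  j=4: rhs fails.
  j=5: rhs fails.
  j=6: rhs holds; lhs holds on [2,5]. k = 4.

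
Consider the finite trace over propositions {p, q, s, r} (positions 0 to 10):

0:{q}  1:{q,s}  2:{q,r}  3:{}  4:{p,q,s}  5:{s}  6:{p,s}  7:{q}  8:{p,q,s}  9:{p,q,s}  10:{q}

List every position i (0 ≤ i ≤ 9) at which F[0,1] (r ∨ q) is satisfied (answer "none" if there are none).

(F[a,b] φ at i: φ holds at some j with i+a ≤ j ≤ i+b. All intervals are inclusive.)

Evaluate at each i in [0,9]:
  i=0: ✓ (witness j=0)
  i=1: ✓ (witness j=1)
  i=2: ✓ (witness j=2)
  i=3: ✓ (witness j=4)
  i=4: ✓ (witness j=4)
  i=5: ✗ (none in [5,6])
  i=6: ✓ (witness j=7)
  i=7: ✓ (witness j=7)
  i=8: ✓ (witness j=8)
  i=9: ✓ (witness j=9)

0, 1, 2, 3, 4, 6, 7, 8, 9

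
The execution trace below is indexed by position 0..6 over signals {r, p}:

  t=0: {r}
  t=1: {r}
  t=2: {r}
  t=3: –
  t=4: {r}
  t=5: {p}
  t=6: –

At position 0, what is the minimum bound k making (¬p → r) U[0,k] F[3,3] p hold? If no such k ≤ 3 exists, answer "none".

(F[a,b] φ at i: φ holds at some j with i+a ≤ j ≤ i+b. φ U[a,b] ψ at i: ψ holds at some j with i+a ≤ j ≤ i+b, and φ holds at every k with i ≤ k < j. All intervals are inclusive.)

2

Need earliest j ≥ 0 with F[3,3] p, and (¬p → r) at every k in [0,j-1].
  j=0: rhs fails.
  j=1: rhs fails.
  j=2: rhs holds; lhs holds on [0,1]. k = 2.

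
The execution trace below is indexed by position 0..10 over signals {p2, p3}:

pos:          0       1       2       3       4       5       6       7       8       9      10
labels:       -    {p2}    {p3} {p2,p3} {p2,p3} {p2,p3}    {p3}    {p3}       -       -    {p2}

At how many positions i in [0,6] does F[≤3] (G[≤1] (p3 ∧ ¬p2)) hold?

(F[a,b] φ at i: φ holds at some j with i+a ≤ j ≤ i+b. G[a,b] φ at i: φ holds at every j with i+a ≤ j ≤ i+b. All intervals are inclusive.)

Evaluate at each i in [0,6]:
  i=0: ✗ (none in [0,3])
  i=1: ✗ (none in [1,4])
  i=2: ✗ (none in [2,5])
  i=3: ✓ (witness j=6)
  i=4: ✓ (witness j=6)
  i=5: ✓ (witness j=6)
  i=6: ✓ (witness j=6)
Positions where it holds: {3, 4, 5, 6} → 4.

4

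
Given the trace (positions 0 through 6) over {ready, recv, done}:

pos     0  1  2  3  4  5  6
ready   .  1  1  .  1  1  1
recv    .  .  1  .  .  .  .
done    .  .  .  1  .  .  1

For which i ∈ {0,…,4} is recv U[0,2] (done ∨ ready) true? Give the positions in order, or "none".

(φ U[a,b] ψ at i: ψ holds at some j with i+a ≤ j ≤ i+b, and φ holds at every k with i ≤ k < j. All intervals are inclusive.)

Evaluate at each i in [0,4]:
  i=0: ✗ (lhs fails at k=0 before rhs at j=1)
  i=1: ✓ (rhs at j=1)
  i=2: ✓ (rhs at j=2)
  i=3: ✓ (rhs at j=3)
  i=4: ✓ (rhs at j=4)

1, 2, 3, 4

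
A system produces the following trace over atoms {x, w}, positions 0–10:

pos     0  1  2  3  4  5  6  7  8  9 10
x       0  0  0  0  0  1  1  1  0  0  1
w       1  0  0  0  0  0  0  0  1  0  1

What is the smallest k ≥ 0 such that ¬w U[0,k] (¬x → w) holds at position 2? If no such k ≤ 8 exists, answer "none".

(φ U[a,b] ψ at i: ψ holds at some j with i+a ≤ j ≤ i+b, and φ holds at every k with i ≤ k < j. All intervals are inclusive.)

3

Need earliest j ≥ 2 with (¬x → w), and ¬w at every k in [2,j-1].
  j=2: rhs fails.
  j=3: rhs fails.
  j=4: rhs fails.
  j=5: rhs holds; lhs holds on [2,4]. k = 3.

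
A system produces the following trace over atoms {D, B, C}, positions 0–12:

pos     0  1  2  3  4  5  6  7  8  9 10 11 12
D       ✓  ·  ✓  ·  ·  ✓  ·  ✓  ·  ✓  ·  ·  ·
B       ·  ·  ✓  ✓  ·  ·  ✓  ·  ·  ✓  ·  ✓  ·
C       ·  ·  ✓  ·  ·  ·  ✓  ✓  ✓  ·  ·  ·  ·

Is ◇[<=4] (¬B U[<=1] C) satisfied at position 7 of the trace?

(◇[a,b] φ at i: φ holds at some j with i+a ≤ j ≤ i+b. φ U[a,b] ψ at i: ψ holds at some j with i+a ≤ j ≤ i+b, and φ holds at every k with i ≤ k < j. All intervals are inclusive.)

True

Check (¬B U[<=1] C) at each j in [7,11]:
  j=7: holds
  j=8: holds
  j=9: fails
  j=10: fails
  j=11: fails
Found at j=7 → formula holds.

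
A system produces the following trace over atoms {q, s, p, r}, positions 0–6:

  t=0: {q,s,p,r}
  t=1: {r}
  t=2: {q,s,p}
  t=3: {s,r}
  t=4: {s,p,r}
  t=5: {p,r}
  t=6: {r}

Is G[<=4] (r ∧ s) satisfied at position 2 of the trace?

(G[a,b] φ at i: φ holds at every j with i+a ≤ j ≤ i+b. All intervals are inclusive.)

False

Check (r ∧ s) at every j in [2,6]:
  j=2: false
  j=3: true
  j=4: true
  j=5: false
  j=6: false
Fails at j=2 → formula fails.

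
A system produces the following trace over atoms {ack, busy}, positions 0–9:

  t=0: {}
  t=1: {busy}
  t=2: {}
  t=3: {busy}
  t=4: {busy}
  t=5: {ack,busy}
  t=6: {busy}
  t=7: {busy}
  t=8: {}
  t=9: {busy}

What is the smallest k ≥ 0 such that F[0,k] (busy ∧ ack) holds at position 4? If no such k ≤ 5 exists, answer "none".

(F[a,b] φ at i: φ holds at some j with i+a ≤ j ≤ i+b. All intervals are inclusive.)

1

Scan j = 4,5,… for (busy ∧ ack):
  j=4: fails
  j=5: holds
First hit at j=5, so smallest k = 5-4 = 1.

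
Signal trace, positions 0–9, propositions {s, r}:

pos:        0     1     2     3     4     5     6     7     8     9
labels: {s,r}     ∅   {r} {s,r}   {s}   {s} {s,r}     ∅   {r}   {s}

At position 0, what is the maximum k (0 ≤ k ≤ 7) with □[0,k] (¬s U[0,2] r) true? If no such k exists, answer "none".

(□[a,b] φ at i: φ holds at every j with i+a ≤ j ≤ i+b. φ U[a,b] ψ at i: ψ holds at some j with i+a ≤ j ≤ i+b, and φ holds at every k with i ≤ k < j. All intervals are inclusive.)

3

(¬s U[0,2] r) must hold from j=0 onward; find where it first fails.
  j=0: holds
  j=1: holds
  j=2: holds
  j=3: holds
  j=4: fails
Holds on [0,3], so largest k = 3.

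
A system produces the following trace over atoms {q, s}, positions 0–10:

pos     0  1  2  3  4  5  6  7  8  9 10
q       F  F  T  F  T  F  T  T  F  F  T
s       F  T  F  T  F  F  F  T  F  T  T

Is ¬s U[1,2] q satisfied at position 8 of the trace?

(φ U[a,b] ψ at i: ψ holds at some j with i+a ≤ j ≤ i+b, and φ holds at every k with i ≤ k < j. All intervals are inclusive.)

Need some j in [9,10] with q, and ¬s at every k in [8,j-1].
  j=9: q false.
  j=10: q holds, but ¬s fails at k=9 → not this j.
No j in the window works → until fails.

No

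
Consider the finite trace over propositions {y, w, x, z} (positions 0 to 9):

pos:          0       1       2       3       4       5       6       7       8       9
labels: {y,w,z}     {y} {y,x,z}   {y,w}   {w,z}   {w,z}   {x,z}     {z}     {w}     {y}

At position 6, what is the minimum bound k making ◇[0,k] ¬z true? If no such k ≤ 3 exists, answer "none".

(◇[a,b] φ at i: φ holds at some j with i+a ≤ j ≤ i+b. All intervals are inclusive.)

Scan j = 6,7,… for ¬z:
  j=6: fails
  j=7: fails
  j=8: holds
First hit at j=8, so smallest k = 8-6 = 2.

2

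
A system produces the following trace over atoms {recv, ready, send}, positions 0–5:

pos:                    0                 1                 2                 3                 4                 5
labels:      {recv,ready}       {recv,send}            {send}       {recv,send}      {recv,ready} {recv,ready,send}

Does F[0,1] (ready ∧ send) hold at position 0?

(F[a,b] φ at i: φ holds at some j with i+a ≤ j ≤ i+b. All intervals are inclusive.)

Check (ready ∧ send) at each j in [0,1]:
  j=0: false
  j=1: false
No position in the window satisfies it → formula fails.

Does not hold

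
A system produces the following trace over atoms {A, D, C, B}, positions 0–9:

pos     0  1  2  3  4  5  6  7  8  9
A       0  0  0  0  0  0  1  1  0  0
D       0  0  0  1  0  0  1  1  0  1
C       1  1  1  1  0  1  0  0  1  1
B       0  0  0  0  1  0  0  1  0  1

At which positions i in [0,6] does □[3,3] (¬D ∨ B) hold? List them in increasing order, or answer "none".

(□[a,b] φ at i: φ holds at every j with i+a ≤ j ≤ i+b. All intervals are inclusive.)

Evaluate at each i in [0,6]:
  i=0: ✗ (fails at j=3)
  i=1: ✓ (all of [4,4])
  i=2: ✓ (all of [5,5])
  i=3: ✗ (fails at j=6)
  i=4: ✓ (all of [7,7])
  i=5: ✓ (all of [8,8])
  i=6: ✓ (all of [9,9])

1, 2, 4, 5, 6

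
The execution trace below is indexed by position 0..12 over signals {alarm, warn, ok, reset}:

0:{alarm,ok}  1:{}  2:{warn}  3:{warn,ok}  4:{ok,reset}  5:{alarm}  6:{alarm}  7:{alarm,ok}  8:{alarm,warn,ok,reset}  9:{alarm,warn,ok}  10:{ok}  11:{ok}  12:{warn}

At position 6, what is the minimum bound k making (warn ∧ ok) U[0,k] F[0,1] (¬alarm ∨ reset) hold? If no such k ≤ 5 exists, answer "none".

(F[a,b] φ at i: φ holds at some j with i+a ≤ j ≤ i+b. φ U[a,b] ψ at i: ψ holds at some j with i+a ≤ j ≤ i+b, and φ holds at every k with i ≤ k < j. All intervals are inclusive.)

Need earliest j ≥ 6 with F[0,1] (¬alarm ∨ reset), and (warn ∧ ok) at every k in [6,j-1].
  j=6: rhs fails.
  j=7: rhs holds but lhs fails at k=6.
  j=8: rhs holds but lhs fails at k=6.
  j=9: rhs holds but lhs fails at k=6.
  j=10: rhs holds but lhs fails at k=6.
  j=11: rhs holds but lhs fails at k=6.
No witness within the range → none.

none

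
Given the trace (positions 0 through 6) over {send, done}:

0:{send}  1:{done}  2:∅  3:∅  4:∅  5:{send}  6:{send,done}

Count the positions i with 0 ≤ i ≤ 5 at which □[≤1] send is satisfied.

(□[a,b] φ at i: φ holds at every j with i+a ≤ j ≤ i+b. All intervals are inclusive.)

Evaluate at each i in [0,5]:
  i=0: ✗ (fails at j=1)
  i=1: ✗ (fails at j=1)
  i=2: ✗ (fails at j=2)
  i=3: ✗ (fails at j=3)
  i=4: ✗ (fails at j=4)
  i=5: ✓ (all of [5,6])
Positions where it holds: {5} → 1.

1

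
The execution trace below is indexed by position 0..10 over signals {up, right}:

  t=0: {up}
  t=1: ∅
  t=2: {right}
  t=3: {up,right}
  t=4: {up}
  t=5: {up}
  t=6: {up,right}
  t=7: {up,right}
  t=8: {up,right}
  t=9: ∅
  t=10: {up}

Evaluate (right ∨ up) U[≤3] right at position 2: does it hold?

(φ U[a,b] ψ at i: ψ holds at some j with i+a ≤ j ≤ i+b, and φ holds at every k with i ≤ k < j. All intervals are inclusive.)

Yes

Need some j in [2,5] with right, and (right ∨ up) at every k in [2,j-1].
  j=2: right holds; no prefix to check → satisfied.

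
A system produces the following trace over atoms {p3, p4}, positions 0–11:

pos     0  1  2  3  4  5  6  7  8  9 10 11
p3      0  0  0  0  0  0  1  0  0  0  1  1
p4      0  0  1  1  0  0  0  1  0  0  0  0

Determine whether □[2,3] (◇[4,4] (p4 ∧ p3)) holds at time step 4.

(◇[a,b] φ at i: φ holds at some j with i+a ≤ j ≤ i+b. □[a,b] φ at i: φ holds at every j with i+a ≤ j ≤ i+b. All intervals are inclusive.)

Check ◇[4,4] (p4 ∧ p3) at every j in [6,7]:
  j=6: fails (none in [10,10])
  j=7: fails (none in [11,11])
Fails at j=6 → formula fails.

No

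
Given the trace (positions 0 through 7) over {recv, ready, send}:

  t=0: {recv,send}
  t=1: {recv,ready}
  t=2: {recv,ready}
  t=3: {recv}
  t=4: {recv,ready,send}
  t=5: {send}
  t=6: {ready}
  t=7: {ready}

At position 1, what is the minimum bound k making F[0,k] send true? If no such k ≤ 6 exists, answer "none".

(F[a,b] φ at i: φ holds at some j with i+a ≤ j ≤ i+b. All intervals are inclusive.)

3

Scan j = 1,2,… for send:
  j=1: fails
  j=2: fails
  j=3: fails
  j=4: holds
First hit at j=4, so smallest k = 4-1 = 3.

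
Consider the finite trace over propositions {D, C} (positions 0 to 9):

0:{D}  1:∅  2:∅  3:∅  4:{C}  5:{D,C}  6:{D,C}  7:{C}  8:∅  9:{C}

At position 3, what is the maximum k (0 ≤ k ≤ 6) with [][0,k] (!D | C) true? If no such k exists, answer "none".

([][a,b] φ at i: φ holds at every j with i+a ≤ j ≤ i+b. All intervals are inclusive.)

6

(!D | C) must hold from j=3 onward; find where it first fails.
  j=3: holds
  j=4: holds
  j=5: holds
  j=6: holds
  j=7: holds
  j=8: holds
  j=9: holds
Holds through j=9; largest k = 6.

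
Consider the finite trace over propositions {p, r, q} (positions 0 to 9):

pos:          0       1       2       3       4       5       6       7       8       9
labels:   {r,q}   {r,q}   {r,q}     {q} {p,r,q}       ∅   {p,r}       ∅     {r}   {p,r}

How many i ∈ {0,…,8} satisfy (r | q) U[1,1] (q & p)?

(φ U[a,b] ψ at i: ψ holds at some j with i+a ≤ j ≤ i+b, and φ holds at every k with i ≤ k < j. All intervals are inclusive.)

Evaluate at each i in [0,8]:
  i=0: ✗ (no rhs in [1,1])
  i=1: ✗ (no rhs in [2,2])
  i=2: ✗ (no rhs in [3,3])
  i=3: ✓ (rhs at j=4; lhs holds on [3,3])
  i=4: ✗ (no rhs in [5,5])
  i=5: ✗ (no rhs in [6,6])
  i=6: ✗ (no rhs in [7,7])
  i=7: ✗ (no rhs in [8,8])
  i=8: ✗ (no rhs in [9,9])
Positions where it holds: {3} → 1.

1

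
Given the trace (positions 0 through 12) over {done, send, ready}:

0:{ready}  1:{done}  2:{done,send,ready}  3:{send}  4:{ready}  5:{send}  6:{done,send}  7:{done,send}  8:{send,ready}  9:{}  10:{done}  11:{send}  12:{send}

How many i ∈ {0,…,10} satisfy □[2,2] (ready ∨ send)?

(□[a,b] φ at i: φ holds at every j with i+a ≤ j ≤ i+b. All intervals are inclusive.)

9

Evaluate at each i in [0,10]:
  i=0: ✓ (all of [2,2])
  i=1: ✓ (all of [3,3])
  i=2: ✓ (all of [4,4])
  i=3: ✓ (all of [5,5])
  i=4: ✓ (all of [6,6])
  i=5: ✓ (all of [7,7])
  i=6: ✓ (all of [8,8])
  i=7: ✗ (fails at j=9)
  i=8: ✗ (fails at j=10)
  i=9: ✓ (all of [11,11])
  i=10: ✓ (all of [12,12])
Positions where it holds: {0, 1, 2, 3, 4, 5, 6, 9, 10} → 9.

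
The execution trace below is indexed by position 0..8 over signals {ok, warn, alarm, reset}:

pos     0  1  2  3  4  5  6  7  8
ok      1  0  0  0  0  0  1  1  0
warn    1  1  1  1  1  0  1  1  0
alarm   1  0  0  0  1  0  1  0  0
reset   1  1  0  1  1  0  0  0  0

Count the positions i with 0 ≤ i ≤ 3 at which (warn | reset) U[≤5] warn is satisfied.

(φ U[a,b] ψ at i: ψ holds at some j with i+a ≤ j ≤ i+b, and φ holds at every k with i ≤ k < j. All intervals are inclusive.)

Evaluate at each i in [0,3]:
  i=0: ✓ (rhs at j=0)
  i=1: ✓ (rhs at j=1)
  i=2: ✓ (rhs at j=2)
  i=3: ✓ (rhs at j=3)
Positions where it holds: {0, 1, 2, 3} → 4.

4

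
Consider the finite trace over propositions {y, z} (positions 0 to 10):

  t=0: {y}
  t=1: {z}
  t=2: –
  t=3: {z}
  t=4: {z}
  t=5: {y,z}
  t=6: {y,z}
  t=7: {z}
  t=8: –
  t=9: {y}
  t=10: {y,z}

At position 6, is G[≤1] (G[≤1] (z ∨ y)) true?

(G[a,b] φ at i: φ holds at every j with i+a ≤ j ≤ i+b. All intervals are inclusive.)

Check G[≤1] (z ∨ y) at every j in [6,7]:
  j=6: holds on [6,7]
  j=7: fails at 8
Fails at j=7 → formula fails.

Does not hold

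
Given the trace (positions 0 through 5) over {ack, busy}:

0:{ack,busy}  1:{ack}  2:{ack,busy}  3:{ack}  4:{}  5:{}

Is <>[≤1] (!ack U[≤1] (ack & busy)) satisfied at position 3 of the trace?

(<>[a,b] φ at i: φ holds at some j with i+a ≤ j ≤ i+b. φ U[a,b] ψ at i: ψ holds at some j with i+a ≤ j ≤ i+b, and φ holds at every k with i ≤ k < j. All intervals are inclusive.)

No

Check (!ack U[≤1] (ack & busy)) at each j in [3,4]:
  j=3: fails
  j=4: fails
No position in the window satisfies it → formula fails.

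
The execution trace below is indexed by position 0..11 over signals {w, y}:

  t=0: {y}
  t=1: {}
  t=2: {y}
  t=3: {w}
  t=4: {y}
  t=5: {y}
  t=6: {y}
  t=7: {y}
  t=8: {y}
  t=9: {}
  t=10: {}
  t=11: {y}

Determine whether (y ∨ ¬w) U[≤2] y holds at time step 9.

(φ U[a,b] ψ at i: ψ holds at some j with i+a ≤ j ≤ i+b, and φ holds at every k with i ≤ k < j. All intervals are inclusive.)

Holds

Need some j in [9,11] with y, and (y ∨ ¬w) at every k in [9,j-1].
  j=9: y false.
  j=10: y false.
  j=11: y holds; (y ∨ ¬w) holds at every k in [9,10] → satisfied.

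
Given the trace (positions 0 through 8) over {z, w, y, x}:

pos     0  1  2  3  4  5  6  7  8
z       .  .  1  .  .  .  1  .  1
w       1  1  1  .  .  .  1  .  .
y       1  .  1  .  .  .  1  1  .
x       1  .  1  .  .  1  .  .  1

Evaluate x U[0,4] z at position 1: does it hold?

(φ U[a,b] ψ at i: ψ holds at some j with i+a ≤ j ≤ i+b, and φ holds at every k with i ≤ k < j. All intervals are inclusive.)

Need some j in [1,5] with z, and x at every k in [1,j-1].
  j=1: z false.
  j=2: z holds, but x fails at k=1 → not this j.
  j=3: z false.
  j=4: z false.
  j=5: z false.
No j in the window works → until fails.

No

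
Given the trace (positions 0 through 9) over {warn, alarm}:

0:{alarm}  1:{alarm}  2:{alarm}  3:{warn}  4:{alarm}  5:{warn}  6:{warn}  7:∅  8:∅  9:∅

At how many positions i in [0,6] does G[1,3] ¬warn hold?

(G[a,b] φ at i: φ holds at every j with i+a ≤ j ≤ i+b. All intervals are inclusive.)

Evaluate at each i in [0,6]:
  i=0: ✗ (fails at j=3)
  i=1: ✗ (fails at j=3)
  i=2: ✗ (fails at j=3)
  i=3: ✗ (fails at j=5)
  i=4: ✗ (fails at j=5)
  i=5: ✗ (fails at j=6)
  i=6: ✓ (all of [7,9])
Positions where it holds: {6} → 1.

1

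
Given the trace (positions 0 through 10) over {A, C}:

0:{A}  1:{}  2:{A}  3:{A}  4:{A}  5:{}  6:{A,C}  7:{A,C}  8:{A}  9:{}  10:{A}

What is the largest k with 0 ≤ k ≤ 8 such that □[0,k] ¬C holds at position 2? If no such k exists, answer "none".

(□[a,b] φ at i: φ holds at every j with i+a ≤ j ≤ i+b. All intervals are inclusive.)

¬C must hold from j=2 onward; find where it first fails.
  j=2: holds
  j=3: holds
  j=4: holds
  j=5: holds
  j=6: fails
Holds on [2,5], so largest k = 3.

3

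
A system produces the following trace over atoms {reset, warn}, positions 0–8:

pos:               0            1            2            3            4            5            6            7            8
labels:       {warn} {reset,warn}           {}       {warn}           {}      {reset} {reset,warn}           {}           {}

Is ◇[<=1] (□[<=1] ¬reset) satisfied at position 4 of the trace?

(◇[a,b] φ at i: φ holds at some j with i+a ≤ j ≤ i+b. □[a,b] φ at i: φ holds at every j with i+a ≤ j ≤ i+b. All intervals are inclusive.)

No

Check □[<=1] ¬reset at each j in [4,5]:
  j=4: fails at 5
  j=5: fails at 5
No position in the window satisfies it → formula fails.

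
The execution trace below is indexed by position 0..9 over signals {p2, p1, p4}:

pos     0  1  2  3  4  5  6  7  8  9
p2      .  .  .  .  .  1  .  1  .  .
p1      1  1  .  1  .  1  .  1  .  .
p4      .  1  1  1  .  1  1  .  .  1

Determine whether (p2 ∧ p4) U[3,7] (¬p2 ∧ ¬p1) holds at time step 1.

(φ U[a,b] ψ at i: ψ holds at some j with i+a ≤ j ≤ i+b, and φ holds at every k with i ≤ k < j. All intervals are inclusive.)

Need some j in [4,8] with (¬p2 ∧ ¬p1), and (p2 ∧ p4) at every k in [1,j-1].
  j=4: (¬p2 ∧ ¬p1) holds, but (p2 ∧ p4) fails at k=1 → not this j.
  j=5: (¬p2 ∧ ¬p1) false.
  j=6: (¬p2 ∧ ¬p1) holds, but (p2 ∧ p4) fails at k=1 → not this j.
  j=7: (¬p2 ∧ ¬p1) false.
  j=8: (¬p2 ∧ ¬p1) holds, but (p2 ∧ p4) fails at k=1 → not this j.
No j in the window works → until fails.

No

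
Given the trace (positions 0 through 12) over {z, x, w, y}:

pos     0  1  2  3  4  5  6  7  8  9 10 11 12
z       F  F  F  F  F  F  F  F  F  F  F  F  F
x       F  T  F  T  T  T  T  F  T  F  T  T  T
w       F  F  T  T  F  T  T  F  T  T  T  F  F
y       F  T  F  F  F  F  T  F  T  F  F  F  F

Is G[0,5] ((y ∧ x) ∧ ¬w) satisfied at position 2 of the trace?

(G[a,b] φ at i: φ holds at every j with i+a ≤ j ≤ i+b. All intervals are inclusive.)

Check ((y ∧ x) ∧ ¬w) at every j in [2,7]:
  j=2: false
  j=3: false
  j=4: false
  j=5: false
  j=6: false
  j=7: false
Fails at j=2 → formula fails.

False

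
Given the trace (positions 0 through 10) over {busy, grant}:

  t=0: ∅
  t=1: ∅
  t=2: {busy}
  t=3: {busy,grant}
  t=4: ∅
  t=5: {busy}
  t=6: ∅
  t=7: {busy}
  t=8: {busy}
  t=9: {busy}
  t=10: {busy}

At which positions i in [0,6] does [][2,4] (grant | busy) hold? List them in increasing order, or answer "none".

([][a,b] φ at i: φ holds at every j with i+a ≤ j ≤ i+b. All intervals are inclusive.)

Evaluate at each i in [0,6]:
  i=0: ✗ (fails at j=4)
  i=1: ✗ (fails at j=4)
  i=2: ✗ (fails at j=4)
  i=3: ✗ (fails at j=6)
  i=4: ✗ (fails at j=6)
  i=5: ✓ (all of [7,9])
  i=6: ✓ (all of [8,10])

5, 6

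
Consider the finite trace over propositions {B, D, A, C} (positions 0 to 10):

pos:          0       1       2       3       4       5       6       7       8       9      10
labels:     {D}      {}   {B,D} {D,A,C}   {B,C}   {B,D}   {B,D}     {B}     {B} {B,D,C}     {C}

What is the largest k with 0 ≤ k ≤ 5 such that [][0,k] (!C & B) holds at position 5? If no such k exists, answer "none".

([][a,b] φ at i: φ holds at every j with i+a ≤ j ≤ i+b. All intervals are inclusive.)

(!C & B) must hold from j=5 onward; find where it first fails.
  j=5: holds
  j=6: holds
  j=7: holds
  j=8: holds
  j=9: fails
Holds on [5,8], so largest k = 3.

3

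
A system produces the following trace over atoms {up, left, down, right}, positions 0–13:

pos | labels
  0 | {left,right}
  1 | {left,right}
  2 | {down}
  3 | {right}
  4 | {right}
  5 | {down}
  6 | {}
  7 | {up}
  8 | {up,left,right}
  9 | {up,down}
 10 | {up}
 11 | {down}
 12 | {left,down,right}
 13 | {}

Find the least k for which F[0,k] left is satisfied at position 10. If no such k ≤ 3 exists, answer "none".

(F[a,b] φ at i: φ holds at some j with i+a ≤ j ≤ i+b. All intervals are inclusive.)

Scan j = 10,11,… for left:
  j=10: fails
  j=11: fails
  j=12: holds
First hit at j=12, so smallest k = 12-10 = 2.

2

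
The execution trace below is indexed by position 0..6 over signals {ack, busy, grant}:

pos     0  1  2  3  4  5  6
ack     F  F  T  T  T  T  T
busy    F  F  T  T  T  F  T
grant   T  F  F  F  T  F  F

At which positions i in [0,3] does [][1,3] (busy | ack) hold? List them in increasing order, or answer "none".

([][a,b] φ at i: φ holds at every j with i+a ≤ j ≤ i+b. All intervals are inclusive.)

Evaluate at each i in [0,3]:
  i=0: ✗ (fails at j=1)
  i=1: ✓ (all of [2,4])
  i=2: ✓ (all of [3,5])
  i=3: ✓ (all of [4,6])

1, 2, 3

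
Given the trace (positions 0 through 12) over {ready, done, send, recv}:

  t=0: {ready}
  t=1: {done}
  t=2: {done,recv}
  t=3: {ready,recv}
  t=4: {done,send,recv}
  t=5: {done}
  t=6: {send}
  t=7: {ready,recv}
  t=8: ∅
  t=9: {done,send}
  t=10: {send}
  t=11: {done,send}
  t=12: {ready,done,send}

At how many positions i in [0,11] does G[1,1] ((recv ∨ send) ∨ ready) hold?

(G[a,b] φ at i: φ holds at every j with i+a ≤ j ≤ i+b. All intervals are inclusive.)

Evaluate at each i in [0,11]:
  i=0: ✗ (fails at j=1)
  i=1: ✓ (all of [2,2])
  i=2: ✓ (all of [3,3])
  i=3: ✓ (all of [4,4])
  i=4: ✗ (fails at j=5)
  i=5: ✓ (all of [6,6])
  i=6: ✓ (all of [7,7])
  i=7: ✗ (fails at j=8)
  i=8: ✓ (all of [9,9])
  i=9: ✓ (all of [10,10])
  i=10: ✓ (all of [11,11])
  i=11: ✓ (all of [12,12])
Positions where it holds: {1, 2, 3, 5, 6, 8, 9, 10, 11} → 9.

9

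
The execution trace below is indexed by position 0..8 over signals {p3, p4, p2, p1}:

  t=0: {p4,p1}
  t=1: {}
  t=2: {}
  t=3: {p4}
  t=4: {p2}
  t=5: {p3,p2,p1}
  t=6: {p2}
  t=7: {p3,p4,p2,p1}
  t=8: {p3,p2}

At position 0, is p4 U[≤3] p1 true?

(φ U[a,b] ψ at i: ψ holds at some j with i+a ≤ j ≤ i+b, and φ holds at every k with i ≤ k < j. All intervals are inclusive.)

Need some j in [0,3] with p1, and p4 at every k in [0,j-1].
  j=0: p1 holds; no prefix to check → satisfied.

Holds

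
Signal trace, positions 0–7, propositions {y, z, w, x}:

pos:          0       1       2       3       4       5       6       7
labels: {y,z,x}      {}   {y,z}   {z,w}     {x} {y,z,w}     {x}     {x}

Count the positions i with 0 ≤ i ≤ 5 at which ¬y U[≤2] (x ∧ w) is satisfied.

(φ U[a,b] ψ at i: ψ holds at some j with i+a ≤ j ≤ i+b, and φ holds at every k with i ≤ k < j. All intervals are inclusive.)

0

Evaluate at each i in [0,5]:
  i=0: ✗ (no rhs in [0,2])
  i=1: ✗ (no rhs in [1,3])
  i=2: ✗ (no rhs in [2,4])
  i=3: ✗ (no rhs in [3,5])
  i=4: ✗ (no rhs in [4,6])
  i=5: ✗ (no rhs in [5,7])
Positions where it holds: {} → 0.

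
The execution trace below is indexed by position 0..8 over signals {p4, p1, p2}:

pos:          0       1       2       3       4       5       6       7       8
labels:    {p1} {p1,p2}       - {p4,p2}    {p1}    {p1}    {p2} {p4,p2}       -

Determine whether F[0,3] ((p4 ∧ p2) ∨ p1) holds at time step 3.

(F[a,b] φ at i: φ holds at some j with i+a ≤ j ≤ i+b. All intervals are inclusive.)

Check ((p4 ∧ p2) ∨ p1) at each j in [3,6]:
  j=3: true
  j=4: true
  j=5: true
  j=6: false
Found at j=3 → formula holds.

True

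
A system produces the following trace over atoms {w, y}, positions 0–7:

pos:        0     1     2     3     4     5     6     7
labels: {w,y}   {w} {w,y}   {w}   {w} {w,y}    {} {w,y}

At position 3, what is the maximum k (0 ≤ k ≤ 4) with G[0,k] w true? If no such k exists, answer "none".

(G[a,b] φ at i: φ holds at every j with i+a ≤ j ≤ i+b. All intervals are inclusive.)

w must hold from j=3 onward; find where it first fails.
  j=3: holds
  j=4: holds
  j=5: holds
  j=6: fails
Holds on [3,5], so largest k = 2.

2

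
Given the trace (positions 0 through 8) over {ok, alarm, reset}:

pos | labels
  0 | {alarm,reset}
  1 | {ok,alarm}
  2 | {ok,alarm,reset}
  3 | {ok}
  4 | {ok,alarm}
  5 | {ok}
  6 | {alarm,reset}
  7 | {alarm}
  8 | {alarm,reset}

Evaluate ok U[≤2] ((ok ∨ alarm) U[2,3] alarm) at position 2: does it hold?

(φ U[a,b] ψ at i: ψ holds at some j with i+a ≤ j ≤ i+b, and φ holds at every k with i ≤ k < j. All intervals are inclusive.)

Need some j in [2,4] with ((ok ∨ alarm) U[2,3] alarm), and ok at every k in [2,j-1].
  j=2: ((ok ∨ alarm) U[2,3] alarm) holds; no prefix to check → satisfied.

Holds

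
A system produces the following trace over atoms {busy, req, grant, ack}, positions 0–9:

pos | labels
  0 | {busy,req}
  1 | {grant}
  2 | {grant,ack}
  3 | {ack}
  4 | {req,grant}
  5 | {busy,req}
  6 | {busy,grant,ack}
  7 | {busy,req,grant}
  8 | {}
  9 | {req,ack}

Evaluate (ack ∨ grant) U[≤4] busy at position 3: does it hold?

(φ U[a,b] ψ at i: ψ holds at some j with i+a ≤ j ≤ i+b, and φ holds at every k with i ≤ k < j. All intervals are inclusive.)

Holds

Need some j in [3,7] with busy, and (ack ∨ grant) at every k in [3,j-1].
  j=3: busy false.
  j=4: busy false.
  j=5: busy holds; (ack ∨ grant) holds at every k in [3,4] → satisfied.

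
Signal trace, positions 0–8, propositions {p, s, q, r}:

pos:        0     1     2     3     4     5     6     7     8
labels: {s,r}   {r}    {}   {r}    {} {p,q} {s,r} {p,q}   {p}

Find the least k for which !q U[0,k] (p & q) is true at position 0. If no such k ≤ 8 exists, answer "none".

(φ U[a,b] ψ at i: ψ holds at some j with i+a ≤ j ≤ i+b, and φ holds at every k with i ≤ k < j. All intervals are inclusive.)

5

Need earliest j ≥ 0 with (p & q), and !q at every k in [0,j-1].
  j=0: rhs fails.
  j=1: rhs fails.
  j=2: rhs fails.
  j=3: rhs fails.
  j=4: rhs fails.
  j=5: rhs holds; lhs holds on [0,4]. k = 5.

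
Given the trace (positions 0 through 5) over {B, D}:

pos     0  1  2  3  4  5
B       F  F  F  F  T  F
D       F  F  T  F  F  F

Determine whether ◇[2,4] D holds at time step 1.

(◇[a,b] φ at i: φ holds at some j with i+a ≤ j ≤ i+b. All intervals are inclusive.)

False

Check D at each j in [3,5]:
  j=3: false
  j=4: false
  j=5: false
No position in the window satisfies it → formula fails.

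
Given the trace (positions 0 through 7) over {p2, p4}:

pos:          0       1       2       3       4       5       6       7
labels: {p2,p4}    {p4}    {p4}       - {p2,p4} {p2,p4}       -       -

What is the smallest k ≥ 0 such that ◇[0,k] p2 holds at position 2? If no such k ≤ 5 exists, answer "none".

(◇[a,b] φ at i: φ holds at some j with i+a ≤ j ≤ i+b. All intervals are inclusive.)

2

Scan j = 2,3,… for p2:
  j=2: fails
  j=3: fails
  j=4: holds
First hit at j=4, so smallest k = 4-2 = 2.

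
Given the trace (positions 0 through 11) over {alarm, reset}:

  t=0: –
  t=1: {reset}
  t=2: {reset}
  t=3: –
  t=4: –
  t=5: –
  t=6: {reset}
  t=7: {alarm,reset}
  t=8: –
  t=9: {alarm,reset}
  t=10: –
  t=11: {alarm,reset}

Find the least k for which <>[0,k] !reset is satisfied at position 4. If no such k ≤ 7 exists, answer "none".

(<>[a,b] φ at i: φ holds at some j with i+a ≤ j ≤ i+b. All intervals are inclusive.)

0

Scan j = 4,5,… for !reset:
  j=4: holds
First hit at j=4, so smallest k = 4-4 = 0.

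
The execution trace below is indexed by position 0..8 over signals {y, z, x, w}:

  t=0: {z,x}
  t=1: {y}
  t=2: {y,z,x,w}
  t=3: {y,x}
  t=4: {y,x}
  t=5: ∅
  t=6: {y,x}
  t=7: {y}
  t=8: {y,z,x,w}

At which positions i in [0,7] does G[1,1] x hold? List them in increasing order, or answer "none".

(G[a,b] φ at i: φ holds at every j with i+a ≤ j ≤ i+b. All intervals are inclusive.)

1, 2, 3, 5, 7

Evaluate at each i in [0,7]:
  i=0: ✗ (fails at j=1)
  i=1: ✓ (all of [2,2])
  i=2: ✓ (all of [3,3])
  i=3: ✓ (all of [4,4])
  i=4: ✗ (fails at j=5)
  i=5: ✓ (all of [6,6])
  i=6: ✗ (fails at j=7)
  i=7: ✓ (all of [8,8])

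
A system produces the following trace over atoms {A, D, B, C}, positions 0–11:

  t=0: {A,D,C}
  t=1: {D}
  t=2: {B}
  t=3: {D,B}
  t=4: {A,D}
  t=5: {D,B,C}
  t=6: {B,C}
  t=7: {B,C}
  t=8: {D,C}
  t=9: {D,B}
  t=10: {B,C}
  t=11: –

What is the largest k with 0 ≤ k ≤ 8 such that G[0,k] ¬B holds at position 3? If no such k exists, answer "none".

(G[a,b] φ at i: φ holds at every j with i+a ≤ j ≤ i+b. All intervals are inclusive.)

none

¬B must hold from j=3 onward; find where it first fails.
  j=3: fails → no k works.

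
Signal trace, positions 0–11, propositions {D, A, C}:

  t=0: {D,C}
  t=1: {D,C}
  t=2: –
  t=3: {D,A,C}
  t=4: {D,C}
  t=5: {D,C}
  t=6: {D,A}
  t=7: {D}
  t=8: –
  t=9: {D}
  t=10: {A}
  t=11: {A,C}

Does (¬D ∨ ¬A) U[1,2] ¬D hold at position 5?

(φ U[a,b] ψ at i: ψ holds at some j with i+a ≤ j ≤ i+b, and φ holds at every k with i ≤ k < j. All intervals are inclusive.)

False

Need some j in [6,7] with ¬D, and (¬D ∨ ¬A) at every k in [5,j-1].
  j=6: ¬D false.
  j=7: ¬D false.
No j in the window works → until fails.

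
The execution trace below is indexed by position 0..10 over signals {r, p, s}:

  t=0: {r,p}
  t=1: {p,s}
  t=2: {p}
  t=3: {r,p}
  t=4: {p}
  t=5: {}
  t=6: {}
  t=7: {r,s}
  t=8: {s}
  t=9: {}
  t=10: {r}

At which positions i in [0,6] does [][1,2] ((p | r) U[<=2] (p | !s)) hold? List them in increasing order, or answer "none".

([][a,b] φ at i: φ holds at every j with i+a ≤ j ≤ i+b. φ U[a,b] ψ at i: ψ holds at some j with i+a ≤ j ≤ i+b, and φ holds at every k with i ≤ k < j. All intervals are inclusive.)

0, 1, 2, 3, 4

Evaluate at each i in [0,6]:
  i=0: ✓ (all of [1,2])
  i=1: ✓ (all of [2,3])
  i=2: ✓ (all of [3,4])
  i=3: ✓ (all of [4,5])
  i=4: ✓ (all of [5,6])
  i=5: ✗ (fails at j=7)
  i=6: ✗ (fails at j=7)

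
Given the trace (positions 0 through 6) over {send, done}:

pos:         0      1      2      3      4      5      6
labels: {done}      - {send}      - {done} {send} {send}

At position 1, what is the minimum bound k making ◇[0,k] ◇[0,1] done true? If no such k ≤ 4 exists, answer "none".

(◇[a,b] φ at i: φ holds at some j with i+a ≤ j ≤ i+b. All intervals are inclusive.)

Scan j = 1,2,… for ◇[0,1] done:
  j=1: fails
  j=2: fails
  j=3: holds
First hit at j=3, so smallest k = 3-1 = 2.

2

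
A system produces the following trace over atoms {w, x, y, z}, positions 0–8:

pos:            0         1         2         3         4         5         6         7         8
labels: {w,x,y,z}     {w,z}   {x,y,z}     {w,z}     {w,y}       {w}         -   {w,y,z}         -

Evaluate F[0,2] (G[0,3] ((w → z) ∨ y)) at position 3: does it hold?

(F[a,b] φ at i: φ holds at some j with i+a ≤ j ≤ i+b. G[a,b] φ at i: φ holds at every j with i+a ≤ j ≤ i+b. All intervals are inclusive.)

Check G[0,3] ((w → z) ∨ y) at each j in [3,5]:
  j=3: fails at 5
  j=4: fails at 5
  j=5: fails at 5
No position in the window satisfies it → formula fails.

False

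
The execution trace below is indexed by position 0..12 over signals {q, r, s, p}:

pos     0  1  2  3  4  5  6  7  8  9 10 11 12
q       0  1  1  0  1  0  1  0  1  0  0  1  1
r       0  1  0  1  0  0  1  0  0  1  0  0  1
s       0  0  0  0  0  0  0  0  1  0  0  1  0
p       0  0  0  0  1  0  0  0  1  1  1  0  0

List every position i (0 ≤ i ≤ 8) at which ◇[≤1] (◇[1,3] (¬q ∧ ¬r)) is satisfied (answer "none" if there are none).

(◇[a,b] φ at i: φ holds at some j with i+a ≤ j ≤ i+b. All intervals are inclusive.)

1, 2, 3, 4, 5, 6, 7, 8

Evaluate at each i in [0,8]:
  i=0: ✗ (none in [0,1])
  i=1: ✓ (witness j=2)
  i=2: ✓ (witness j=2)
  i=3: ✓ (witness j=3)
  i=4: ✓ (witness j=4)
  i=5: ✓ (witness j=5)
  i=6: ✓ (witness j=6)
  i=7: ✓ (witness j=7)
  i=8: ✓ (witness j=8)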